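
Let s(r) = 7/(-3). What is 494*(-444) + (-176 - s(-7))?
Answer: -658529/3 ≈ -2.1951e+5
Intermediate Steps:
s(r) = -7/3 (s(r) = 7*(-⅓) = -7/3)
494*(-444) + (-176 - s(-7)) = 494*(-444) + (-176 - 1*(-7/3)) = -219336 + (-176 + 7/3) = -219336 - 521/3 = -658529/3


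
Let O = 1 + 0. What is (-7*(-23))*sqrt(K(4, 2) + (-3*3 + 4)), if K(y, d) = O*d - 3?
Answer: 161*I*sqrt(6) ≈ 394.37*I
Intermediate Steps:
O = 1
K(y, d) = -3 + d (K(y, d) = 1*d - 3 = d - 3 = -3 + d)
(-7*(-23))*sqrt(K(4, 2) + (-3*3 + 4)) = (-7*(-23))*sqrt((-3 + 2) + (-3*3 + 4)) = 161*sqrt(-1 + (-9 + 4)) = 161*sqrt(-1 - 5) = 161*sqrt(-6) = 161*(I*sqrt(6)) = 161*I*sqrt(6)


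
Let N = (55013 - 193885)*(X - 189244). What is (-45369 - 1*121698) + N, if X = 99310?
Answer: 12489147381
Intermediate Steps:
N = 12489314448 (N = (55013 - 193885)*(99310 - 189244) = -138872*(-89934) = 12489314448)
(-45369 - 1*121698) + N = (-45369 - 1*121698) + 12489314448 = (-45369 - 121698) + 12489314448 = -167067 + 12489314448 = 12489147381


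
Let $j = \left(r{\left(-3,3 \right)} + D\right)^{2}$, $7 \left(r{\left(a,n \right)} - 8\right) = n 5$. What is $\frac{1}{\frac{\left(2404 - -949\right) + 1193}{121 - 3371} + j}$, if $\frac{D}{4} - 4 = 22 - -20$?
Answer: $\frac{79625}{3001070248} \approx 2.6532 \cdot 10^{-5}$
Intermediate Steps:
$r{\left(a,n \right)} = 8 + \frac{5 n}{7}$ ($r{\left(a,n \right)} = 8 + \frac{n 5}{7} = 8 + \frac{5 n}{7}$)
$D = 184$ ($D = 16 + 4 \left(22 - -20\right) = 16 + 4 \left(22 + 20\right) = 16 + 4 \cdot 42 = 16 + 168 = 184$)
$j = \frac{1846881}{49}$ ($j = \left(\left(8 + \frac{5}{7} \cdot 3\right) + 184\right)^{2} = \left(\left(8 + \frac{15}{7}\right) + 184\right)^{2} = \left(\frac{71}{7} + 184\right)^{2} = \left(\frac{1359}{7}\right)^{2} = \frac{1846881}{49} \approx 37691.0$)
$\frac{1}{\frac{\left(2404 - -949\right) + 1193}{121 - 3371} + j} = \frac{1}{\frac{\left(2404 - -949\right) + 1193}{121 - 3371} + \frac{1846881}{49}} = \frac{1}{\frac{\left(2404 + 949\right) + 1193}{-3250} + \frac{1846881}{49}} = \frac{1}{\left(3353 + 1193\right) \left(- \frac{1}{3250}\right) + \frac{1846881}{49}} = \frac{1}{4546 \left(- \frac{1}{3250}\right) + \frac{1846881}{49}} = \frac{1}{- \frac{2273}{1625} + \frac{1846881}{49}} = \frac{1}{\frac{3001070248}{79625}} = \frac{79625}{3001070248}$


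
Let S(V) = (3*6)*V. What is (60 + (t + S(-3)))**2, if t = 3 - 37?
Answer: 784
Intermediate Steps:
t = -34
S(V) = 18*V
(60 + (t + S(-3)))**2 = (60 + (-34 + 18*(-3)))**2 = (60 + (-34 - 54))**2 = (60 - 88)**2 = (-28)**2 = 784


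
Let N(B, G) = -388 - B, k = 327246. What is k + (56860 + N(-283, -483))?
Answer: 384001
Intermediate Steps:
k + (56860 + N(-283, -483)) = 327246 + (56860 + (-388 - 1*(-283))) = 327246 + (56860 + (-388 + 283)) = 327246 + (56860 - 105) = 327246 + 56755 = 384001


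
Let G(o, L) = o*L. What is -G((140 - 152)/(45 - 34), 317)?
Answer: 3804/11 ≈ 345.82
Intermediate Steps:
G(o, L) = L*o
-G((140 - 152)/(45 - 34), 317) = -317*(140 - 152)/(45 - 34) = -317*(-12/11) = -317*(-12*1/11) = -317*(-12)/11 = -1*(-3804/11) = 3804/11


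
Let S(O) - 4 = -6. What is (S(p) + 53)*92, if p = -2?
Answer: 4692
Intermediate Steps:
S(O) = -2 (S(O) = 4 - 6 = -2)
(S(p) + 53)*92 = (-2 + 53)*92 = 51*92 = 4692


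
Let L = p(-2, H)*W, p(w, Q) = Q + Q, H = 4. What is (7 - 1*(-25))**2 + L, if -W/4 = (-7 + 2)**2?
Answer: 224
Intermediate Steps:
p(w, Q) = 2*Q
W = -100 (W = -4*(-7 + 2)**2 = -4*(-5)**2 = -4*25 = -100)
L = -800 (L = (2*4)*(-100) = 8*(-100) = -800)
(7 - 1*(-25))**2 + L = (7 - 1*(-25))**2 - 800 = (7 + 25)**2 - 800 = 32**2 - 800 = 1024 - 800 = 224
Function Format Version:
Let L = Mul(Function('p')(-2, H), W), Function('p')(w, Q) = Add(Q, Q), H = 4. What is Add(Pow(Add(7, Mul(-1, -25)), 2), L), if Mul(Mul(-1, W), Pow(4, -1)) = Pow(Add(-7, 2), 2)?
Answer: 224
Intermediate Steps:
Function('p')(w, Q) = Mul(2, Q)
W = -100 (W = Mul(-4, Pow(Add(-7, 2), 2)) = Mul(-4, Pow(-5, 2)) = Mul(-4, 25) = -100)
L = -800 (L = Mul(Mul(2, 4), -100) = Mul(8, -100) = -800)
Add(Pow(Add(7, Mul(-1, -25)), 2), L) = Add(Pow(Add(7, Mul(-1, -25)), 2), -800) = Add(Pow(Add(7, 25), 2), -800) = Add(Pow(32, 2), -800) = Add(1024, -800) = 224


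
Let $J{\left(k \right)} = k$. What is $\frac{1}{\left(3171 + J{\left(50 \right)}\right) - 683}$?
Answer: $\frac{1}{2538} \approx 0.00039401$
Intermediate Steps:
$\frac{1}{\left(3171 + J{\left(50 \right)}\right) - 683} = \frac{1}{\left(3171 + 50\right) - 683} = \frac{1}{3221 - 683} = \frac{1}{2538}$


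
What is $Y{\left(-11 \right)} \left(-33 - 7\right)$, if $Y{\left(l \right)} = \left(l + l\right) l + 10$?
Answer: $-10080$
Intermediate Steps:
$Y{\left(l \right)} = 10 + 2 l^{2}$ ($Y{\left(l \right)} = 2 l l + 10 = 2 l^{2} + 10 = 10 + 2 l^{2}$)
$Y{\left(-11 \right)} \left(-33 - 7\right) = \left(10 + 2 \left(-11\right)^{2}\right) \left(-33 - 7\right) = \left(10 + 2 \cdot 121\right) \left(-40\right) = \left(10 + 242\right) \left(-40\right) = 252 \left(-40\right) = -10080$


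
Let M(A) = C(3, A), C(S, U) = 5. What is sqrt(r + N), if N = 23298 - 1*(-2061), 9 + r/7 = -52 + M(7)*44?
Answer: 2*sqrt(6618) ≈ 162.70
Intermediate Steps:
M(A) = 5
r = 1113 (r = -63 + 7*(-52 + 5*44) = -63 + 7*(-52 + 220) = -63 + 7*168 = -63 + 1176 = 1113)
N = 25359 (N = 23298 + 2061 = 25359)
sqrt(r + N) = sqrt(1113 + 25359) = sqrt(26472) = 2*sqrt(6618)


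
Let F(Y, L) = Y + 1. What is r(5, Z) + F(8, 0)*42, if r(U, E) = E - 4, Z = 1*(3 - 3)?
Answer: 374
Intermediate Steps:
F(Y, L) = 1 + Y
Z = 0 (Z = 1*0 = 0)
r(U, E) = -4 + E
r(5, Z) + F(8, 0)*42 = (-4 + 0) + (1 + 8)*42 = -4 + 9*42 = -4 + 378 = 374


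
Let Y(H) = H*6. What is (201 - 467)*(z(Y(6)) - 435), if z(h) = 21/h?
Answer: 693329/6 ≈ 1.1555e+5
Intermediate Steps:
Y(H) = 6*H
(201 - 467)*(z(Y(6)) - 435) = (201 - 467)*(21/((6*6)) - 435) = -266*(21/36 - 435) = -266*(21*(1/36) - 435) = -266*(7/12 - 435) = -266*(-5213/12) = 693329/6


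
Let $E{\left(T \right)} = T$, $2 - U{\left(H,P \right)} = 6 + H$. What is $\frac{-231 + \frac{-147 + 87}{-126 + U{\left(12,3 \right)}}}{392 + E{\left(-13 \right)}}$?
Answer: $- \frac{16371}{26909} \approx -0.60838$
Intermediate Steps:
$U{\left(H,P \right)} = -4 - H$ ($U{\left(H,P \right)} = 2 - \left(6 + H\right) = -4 - H$)
$\frac{-231 + \frac{-147 + 87}{-126 + U{\left(12,3 \right)}}}{392 + E{\left(-13 \right)}} = \frac{-231 + \frac{-147 + 87}{-126 - 16}}{392 - 13} = \frac{-231 - \frac{60}{-126 - 16}}{379} = \left(-231 - \frac{60}{-126 - 16}\right) \frac{1}{379} = \left(-231 - \frac{60}{-142}\right) \frac{1}{379} = \left(-231 - - \frac{30}{71}\right) \frac{1}{379} = \left(-231 + \frac{30}{71}\right) \frac{1}{379} = \left(- \frac{16371}{71}\right) \frac{1}{379} = - \frac{16371}{26909}$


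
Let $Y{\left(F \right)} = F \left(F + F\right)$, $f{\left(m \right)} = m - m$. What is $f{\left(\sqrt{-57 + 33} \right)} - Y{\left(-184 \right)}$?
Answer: $-67712$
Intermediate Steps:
$f{\left(m \right)} = 0$
$Y{\left(F \right)} = 2 F^{2}$ ($Y{\left(F \right)} = F 2 F = 2 F^{2}$)
$f{\left(\sqrt{-57 + 33} \right)} - Y{\left(-184 \right)} = 0 - 2 \left(-184\right)^{2} = 0 - 2 \cdot 33856 = 0 - 67712 = -67712$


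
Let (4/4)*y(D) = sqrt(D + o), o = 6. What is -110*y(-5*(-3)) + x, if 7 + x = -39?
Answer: -46 - 110*sqrt(21) ≈ -550.08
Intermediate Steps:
x = -46 (x = -7 - 39 = -46)
y(D) = sqrt(6 + D) (y(D) = sqrt(D + 6) = sqrt(6 + D))
-110*y(-5*(-3)) + x = -110*sqrt(6 - 5*(-3)) - 46 = -110*sqrt(6 + 15) - 46 = -110*sqrt(21) - 46 = -46 - 110*sqrt(21)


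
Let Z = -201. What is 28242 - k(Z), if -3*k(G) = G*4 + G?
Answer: 27907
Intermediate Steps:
k(G) = -5*G/3 (k(G) = -(G*4 + G)/3 = -(4*G + G)/3 = -5*G/3)
28242 - k(Z) = 28242 - (-5)*(-201)/3 = 28242 - 1*335 = 28242 - 335 = 27907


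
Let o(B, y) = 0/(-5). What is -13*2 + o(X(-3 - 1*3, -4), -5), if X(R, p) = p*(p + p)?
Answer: -26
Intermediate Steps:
X(R, p) = 2*p**2 (X(R, p) = p*(2*p) = 2*p**2)
o(B, y) = 0 (o(B, y) = 0*(-1/5) = 0)
-13*2 + o(X(-3 - 1*3, -4), -5) = -13*2 + 0 = -26 + 0 = -26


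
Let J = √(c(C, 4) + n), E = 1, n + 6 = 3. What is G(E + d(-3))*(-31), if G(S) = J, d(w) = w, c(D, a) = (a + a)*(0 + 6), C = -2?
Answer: -93*√5 ≈ -207.95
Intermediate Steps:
n = -3 (n = -6 + 3 = -3)
c(D, a) = 12*a (c(D, a) = (2*a)*6 = 12*a)
J = 3*√5 (J = √(12*4 - 3) = √(48 - 3) = √45 = 3*√5 ≈ 6.7082)
G(S) = 3*√5
G(E + d(-3))*(-31) = (3*√5)*(-31) = -93*√5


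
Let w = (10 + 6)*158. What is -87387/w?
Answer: -87387/2528 ≈ -34.568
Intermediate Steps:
w = 2528 (w = 16*158 = 2528)
-87387/w = -87387/2528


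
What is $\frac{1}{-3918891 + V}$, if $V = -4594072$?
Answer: $- \frac{1}{8512963} \approx -1.1747 \cdot 10^{-7}$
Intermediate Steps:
$\frac{1}{-3918891 + V} = \frac{1}{-3918891 - 4594072} = \frac{1}{-8512963} = - \frac{1}{8512963}$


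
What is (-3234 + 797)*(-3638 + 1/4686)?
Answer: 41545164479/4686 ≈ 8.8658e+6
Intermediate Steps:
(-3234 + 797)*(-3638 + 1/4686) = -2437*(-3638 + 1/4686) = -2437*(-17047667/4686) = 41545164479/4686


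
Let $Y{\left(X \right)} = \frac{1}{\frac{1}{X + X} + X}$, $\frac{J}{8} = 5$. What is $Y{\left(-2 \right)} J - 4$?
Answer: $- \frac{196}{9} \approx -21.778$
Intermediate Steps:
$J = 40$ ($J = 8 \cdot 5 = 40$)
$Y{\left(X \right)} = \frac{1}{X + \frac{1}{2 X}}$ ($Y{\left(X \right)} = \frac{1}{\frac{1}{2 X} + X} = \frac{1}{X + \frac{1}{2 X}}$)
$Y{\left(-2 \right)} J - 4 = 2 \left(-2\right) \frac{1}{1 + 2 \left(-2\right)^{2}} \cdot 40 - 4 = 2 \left(-2\right) \frac{1}{1 + 2 \cdot 4} \cdot 40 - 4 = 2 \left(-2\right) \frac{1}{1 + 8} \cdot 40 - 4 = 2 \left(-2\right) \frac{1}{9} \cdot 40 - 4 = \left(- \frac{4}{9}\right) 40 - 4 = - \frac{160}{9} - 4 = - \frac{196}{9}$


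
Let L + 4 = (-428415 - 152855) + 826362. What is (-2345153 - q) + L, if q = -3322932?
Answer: 1222867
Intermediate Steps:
L = 245088 (L = -4 + ((-428415 - 152855) + 826362) = -4 + (-581270 + 826362) = -4 + 245092 = 245088)
(-2345153 - q) + L = (-2345153 - 1*(-3322932)) + 245088 = (-2345153 + 3322932) + 245088 = 977779 + 245088 = 1222867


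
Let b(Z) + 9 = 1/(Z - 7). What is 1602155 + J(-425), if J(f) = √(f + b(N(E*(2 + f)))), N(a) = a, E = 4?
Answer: 1602155 + I*√1252786533/1699 ≈ 1.6022e+6 + 20.833*I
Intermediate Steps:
b(Z) = -9 + 1/(-7 + Z) (b(Z) = -9 + 1/(Z - 7) = -9 + 1/(-7 + Z))
J(f) = √(f + (-8 - 36*f)/(1 + 4*f)) (J(f) = √(f + (64 - 36*(2 + f))/(-7 + 4*(2 + f))) = √(f + (64 - 9*(8 + 4*f))/(-7 + (8 + 4*f))) = √(f + (64 + (-72 - 36*f))/(1 + 4*f)) = √(f + (-8 - 36*f)/(1 + 4*f)))
1602155 + J(-425) = 1602155 + √((-8 - 35*(-425) + 4*(-425)²)/(1 + 4*(-425))) = 1602155 + √((-8 + 14875 + 4*180625)/(1 - 1700)) = 1602155 + √((-8 + 14875 + 722500)/(-1699)) = 1602155 + √(-1/1699*737367) = 1602155 + √(-737367/1699) = 1602155 + I*√1252786533/1699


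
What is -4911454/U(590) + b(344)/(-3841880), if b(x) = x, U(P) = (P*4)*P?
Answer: -235871198489/66867921400 ≈ -3.5274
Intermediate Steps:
U(P) = 4*P² (U(P) = (4*P)*P = 4*P²)
-4911454/U(590) + b(344)/(-3841880) = -4911454/(4*590²) + 344/(-3841880) = -4911454/(4*348100) + 344*(-1/3841880) = -4911454/1392400 - 43/480235 = -4911454*1/1392400 - 43/480235 = -2455727/696200 - 43/480235 = -235871198489/66867921400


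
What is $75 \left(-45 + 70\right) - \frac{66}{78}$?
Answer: $\frac{24364}{13} \approx 1874.2$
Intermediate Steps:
$75 \left(-45 + 70\right) - \frac{66}{78} = 75 \cdot 25 - \frac{11}{13} = 1875 - \frac{11}{13} = \frac{24364}{13}$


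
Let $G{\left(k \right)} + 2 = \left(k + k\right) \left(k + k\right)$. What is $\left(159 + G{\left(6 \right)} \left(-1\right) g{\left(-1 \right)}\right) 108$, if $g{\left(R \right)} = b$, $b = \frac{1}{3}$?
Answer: $12060$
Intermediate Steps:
$G{\left(k \right)} = -2 + 4 k^{2}$ ($G{\left(k \right)} = -2 + \left(k + k\right) \left(k + k\right) = -2 + 2 k 2 k = -2 + 4 k^{2}$)
$b = \frac{1}{3} \approx 0.33333$
$g{\left(R \right)} = \frac{1}{3}$
$\left(159 + G{\left(6 \right)} \left(-1\right) g{\left(-1 \right)}\right) 108 = \left(159 + \left(-2 + 4 \cdot 6^{2}\right) \left(-1\right) \frac{1}{3}\right) 108 = \left(159 + \left(-2 + 4 \cdot 36\right) \left(-1\right) \frac{1}{3}\right) 108 = \left(159 + \left(-2 + 144\right) \left(-1\right) \frac{1}{3}\right) 108 = \left(159 + 142 \left(-1\right) \frac{1}{3}\right) 108 = \left(159 - \frac{142}{3}\right) 108 = \frac{335}{3} \cdot 108 = 12060$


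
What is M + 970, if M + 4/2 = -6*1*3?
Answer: 950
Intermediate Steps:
M = -20 (M = -2 - 6*1*3 = -2 - 6*3 = -2 - 18 = -20)
M + 970 = -20 + 970 = 950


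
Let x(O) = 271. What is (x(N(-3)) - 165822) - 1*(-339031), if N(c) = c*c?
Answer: 173480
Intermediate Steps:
N(c) = c²
(x(N(-3)) - 165822) - 1*(-339031) = (271 - 165822) - 1*(-339031) = -165551 + 339031 = 173480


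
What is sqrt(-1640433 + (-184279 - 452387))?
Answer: 33*I*sqrt(2091) ≈ 1509.0*I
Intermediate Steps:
sqrt(-1640433 + (-184279 - 452387)) = sqrt(-1640433 - 636666) = sqrt(-2277099) = 33*I*sqrt(2091)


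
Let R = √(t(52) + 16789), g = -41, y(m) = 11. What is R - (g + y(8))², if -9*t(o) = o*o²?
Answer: -900 + √10493/3 ≈ -865.85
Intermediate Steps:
t(o) = -o³/9 (t(o) = -o*o²/9 = -o³/9)
R = √10493/3 (R = √(-⅑*52³ + 16789) = √(-⅑*140608 + 16789) = √(-140608/9 + 16789) = √(10493/9) = √10493/3 ≈ 34.145)
R - (g + y(8))² = √10493/3 - (-41 + 11)² = √10493/3 - 1*(-30)² = √10493/3 - 1*900 = √10493/3 - 900 = -900 + √10493/3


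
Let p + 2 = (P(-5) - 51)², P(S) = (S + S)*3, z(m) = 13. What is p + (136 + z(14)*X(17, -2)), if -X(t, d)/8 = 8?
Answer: 5863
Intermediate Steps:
X(t, d) = -64 (X(t, d) = -8*8 = -64)
P(S) = 6*S (P(S) = (2*S)*3 = 6*S)
p = 6559 (p = -2 + (6*(-5) - 51)² = -2 + (-30 - 51)² = -2 + (-81)² = -2 + 6561 = 6559)
p + (136 + z(14)*X(17, -2)) = 6559 + (136 + 13*(-64)) = 6559 + (136 - 832) = 6559 - 696 = 5863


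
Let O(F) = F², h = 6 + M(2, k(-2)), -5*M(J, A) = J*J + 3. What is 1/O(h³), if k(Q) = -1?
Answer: 15625/148035889 ≈ 0.00010555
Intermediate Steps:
M(J, A) = -⅗ - J²/5 (M(J, A) = -(J*J + 3)/5 = -(J² + 3)/5 = -(3 + J²)/5 = -⅗ - J²/5)
h = 23/5 (h = 6 + (-⅗ - ⅕*2²) = 6 + (-⅗ - ⅕*4) = 6 + (-⅗ - ⅘) = 6 - 7/5 = 23/5 ≈ 4.6000)
1/O(h³) = 1/(((23/5)³)²) = 1/((12167/125)²) = 1/(148035889/15625) = 15625/148035889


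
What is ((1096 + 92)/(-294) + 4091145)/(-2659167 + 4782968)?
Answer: 200465907/104066249 ≈ 1.9263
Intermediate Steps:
((1096 + 92)/(-294) + 4091145)/(-2659167 + 4782968) = (1188*(-1/294) + 4091145)/2123801 = (-198/49 + 4091145)*(1/2123801) = (200465907/49)*(1/2123801) = 200465907/104066249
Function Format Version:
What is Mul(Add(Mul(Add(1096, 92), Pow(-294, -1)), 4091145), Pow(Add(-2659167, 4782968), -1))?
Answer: Rational(200465907, 104066249) ≈ 1.9263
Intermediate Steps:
Mul(Add(Mul(Add(1096, 92), Pow(-294, -1)), 4091145), Pow(Add(-2659167, 4782968), -1)) = Mul(Add(Mul(1188, Rational(-1, 294)), 4091145), Pow(2123801, -1)) = Mul(Add(Rational(-198, 49), 4091145), Rational(1, 2123801)) = Mul(Rational(200465907, 49), Rational(1, 2123801)) = Rational(200465907, 104066249)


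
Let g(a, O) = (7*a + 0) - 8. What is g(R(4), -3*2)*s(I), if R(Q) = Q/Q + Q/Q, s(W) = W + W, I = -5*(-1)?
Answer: 60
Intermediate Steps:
I = 5
s(W) = 2*W
R(Q) = 2 (R(Q) = 1 + 1 = 2)
g(a, O) = -8 + 7*a (g(a, O) = 7*a - 8 = -8 + 7*a)
g(R(4), -3*2)*s(I) = (-8 + 7*2)*(2*5) = (-8 + 14)*10 = 6*10 = 60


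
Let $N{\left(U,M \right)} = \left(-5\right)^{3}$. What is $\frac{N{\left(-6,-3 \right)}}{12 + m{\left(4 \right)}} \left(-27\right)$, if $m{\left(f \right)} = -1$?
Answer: $\frac{3375}{11} \approx 306.82$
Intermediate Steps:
$N{\left(U,M \right)} = -125$
$\frac{N{\left(-6,-3 \right)}}{12 + m{\left(4 \right)}} \left(-27\right) = - \frac{125}{12 - 1} \left(-27\right) = - \frac{125}{11} \left(-27\right) = \left(-125\right) \frac{1}{11} \left(-27\right) = \left(- \frac{125}{11}\right) \left(-27\right) = \frac{3375}{11}$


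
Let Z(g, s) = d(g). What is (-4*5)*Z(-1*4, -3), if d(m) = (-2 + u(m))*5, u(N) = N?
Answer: 600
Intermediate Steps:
d(m) = -10 + 5*m (d(m) = (-2 + m)*5 = -10 + 5*m)
Z(g, s) = -10 + 5*g
(-4*5)*Z(-1*4, -3) = (-4*5)*(-10 + 5*(-1*4)) = -20*(-10 + 5*(-4)) = -20*(-10 - 20) = -20*(-30) = 600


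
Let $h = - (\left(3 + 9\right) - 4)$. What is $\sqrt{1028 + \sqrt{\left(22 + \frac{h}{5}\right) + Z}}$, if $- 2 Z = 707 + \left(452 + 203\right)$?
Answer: $\frac{\sqrt{25700 + 15 i \sqrt{1835}}}{5} \approx 32.065 + 0.40078 i$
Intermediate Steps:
$h = -8$ ($h = - (12 - 4) = \left(-1\right) 8 = -8$)
$Z = -681$ ($Z = - \frac{707 + \left(452 + 203\right)}{2} = - \frac{707 + 655}{2} = \left(- \frac{1}{2}\right) 1362 = -681$)
$\sqrt{1028 + \sqrt{\left(22 + \frac{h}{5}\right) + Z}} = \sqrt{1028 + \sqrt{\left(22 + \frac{1}{5} \left(-8\right)\right) - 681}} = \sqrt{1028 + \sqrt{\left(22 - \frac{8}{5}\right) - 681}} = \sqrt{1028 + \sqrt{\frac{102}{5} - 681}} = \sqrt{1028 + \sqrt{- \frac{3303}{5}}} = \sqrt{1028 + \frac{3 i \sqrt{1835}}{5}}$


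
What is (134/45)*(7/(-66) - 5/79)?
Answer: -59161/117315 ≈ -0.50429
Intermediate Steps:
(134/45)*(7/(-66) - 5/79) = (134*(1/45))*(7*(-1/66) - 5*1/79) = 134*(-7/66 - 5/79)/45 = (134/45)*(-883/5214) = -59161/117315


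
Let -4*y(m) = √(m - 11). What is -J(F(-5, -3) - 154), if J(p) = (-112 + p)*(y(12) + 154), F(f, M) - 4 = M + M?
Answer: 41205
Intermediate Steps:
F(f, M) = 4 + 2*M (F(f, M) = 4 + (M + M) = 4 + 2*M)
y(m) = -√(-11 + m)/4 (y(m) = -√(m - 11)/4 = -√(-11 + m)/4)
J(p) = -17220 + 615*p/4 (J(p) = (-112 + p)*(-√(-11 + 12)/4 + 154) = (-112 + p)*(-√1/4 + 154) = (-112 + p)*(-¼*1 + 154) = (-112 + p)*(-¼ + 154) = (-112 + p)*(615/4) = -17220 + 615*p/4)
-J(F(-5, -3) - 154) = -(-17220 + 615*((4 + 2*(-3)) - 154)/4) = -(-17220 + 615*((4 - 6) - 154)/4) = -(-17220 + 615*(-2 - 154)/4) = -(-17220 + (615/4)*(-156)) = -(-17220 - 23985) = -1*(-41205) = 41205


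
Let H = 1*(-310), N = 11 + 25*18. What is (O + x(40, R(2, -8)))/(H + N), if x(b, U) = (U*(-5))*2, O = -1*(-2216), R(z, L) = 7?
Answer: 2146/151 ≈ 14.212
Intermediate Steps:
O = 2216
x(b, U) = -10*U (x(b, U) = -5*U*2 = -10*U)
N = 461 (N = 11 + 450 = 461)
H = -310
(O + x(40, R(2, -8)))/(H + N) = (2216 - 10*7)/(-310 + 461) = (2216 - 70)/151 = 2146*(1/151) = 2146/151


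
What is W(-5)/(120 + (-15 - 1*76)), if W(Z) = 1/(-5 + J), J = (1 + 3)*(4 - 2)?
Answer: 1/87 ≈ 0.011494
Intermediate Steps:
J = 8 (J = 4*2 = 8)
W(Z) = ⅓ (W(Z) = 1/(-5 + 8) = 1/3 = ⅓)
W(-5)/(120 + (-15 - 1*76)) = (⅓)/(120 + (-15 - 1*76)) = (⅓)/(120 + (-15 - 76)) = (⅓)/(120 - 91) = (⅓)/29 = (1/29)*(⅓) = 1/87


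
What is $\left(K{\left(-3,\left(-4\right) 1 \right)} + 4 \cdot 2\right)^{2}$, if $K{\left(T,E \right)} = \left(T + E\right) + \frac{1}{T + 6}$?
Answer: $\frac{16}{9} \approx 1.7778$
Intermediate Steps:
$K{\left(T,E \right)} = E + T + \frac{1}{6 + T}$ ($K{\left(T,E \right)} = \left(E + T\right) + \frac{1}{6 + T} = E + T + \frac{1}{6 + T}$)
$\left(K{\left(-3,\left(-4\right) 1 \right)} + 4 \cdot 2\right)^{2} = \left(\frac{1 + \left(-3\right)^{2} + 6 \left(\left(-4\right) 1\right) + 6 \left(-3\right) + \left(-4\right) 1 \left(-3\right)}{6 - 3} + 4 \cdot 2\right)^{2} = \left(\frac{1 + 9 + 6 \left(-4\right) - 18 - -12}{3} + 8\right)^{2} = \left(\frac{1 + 9 - 24 - 18 + 12}{3} + 8\right)^{2} = \left(\frac{1}{3} \left(-20\right) + 8\right)^{2} = \left(- \frac{20}{3} + 8\right)^{2} = \left(\frac{4}{3}\right)^{2} = \frac{16}{9}$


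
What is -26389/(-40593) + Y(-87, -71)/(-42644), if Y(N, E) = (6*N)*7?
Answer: 90975667/123646278 ≈ 0.73577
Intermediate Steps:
Y(N, E) = 42*N
-26389/(-40593) + Y(-87, -71)/(-42644) = -26389/(-40593) + (42*(-87))/(-42644) = -26389*(-1/40593) - 3654*(-1/42644) = 26389/40593 + 261/3046 = 90975667/123646278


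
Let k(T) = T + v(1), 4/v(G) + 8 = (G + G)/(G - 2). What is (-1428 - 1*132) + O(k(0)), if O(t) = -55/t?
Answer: -2845/2 ≈ -1422.5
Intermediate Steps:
v(G) = 4/(-8 + 2*G/(-2 + G)) (v(G) = 4/(-8 + (G + G)/(G - 2)) = 4/(-8 + (2*G)/(-2 + G)) = 4/(-8 + 2*G/(-2 + G)))
k(T) = -2/5 + T (k(T) = T + 2*(2 - 1*1)/(-8 + 3*1) = T + 2*(2 - 1)/(-8 + 3) = T + 2*1/(-5) = T + 2*(-1/5)*1 = T - 2/5 = -2/5 + T)
(-1428 - 1*132) + O(k(0)) = (-1428 - 1*132) - 55/(-2/5 + 0) = (-1428 - 132) - 55/(-2/5) = -1560 - 55*(-5/2) = -1560 + 275/2 = -2845/2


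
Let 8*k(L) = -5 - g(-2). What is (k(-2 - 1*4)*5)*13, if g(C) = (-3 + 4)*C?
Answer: -195/8 ≈ -24.375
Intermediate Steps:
g(C) = C (g(C) = 1*C = C)
k(L) = -3/8 (k(L) = (-5 - 1*(-2))/8 = (-5 + 2)/8 = (⅛)*(-3) = -3/8)
(k(-2 - 1*4)*5)*13 = -3/8*5*13 = -15/8*13 = -195/8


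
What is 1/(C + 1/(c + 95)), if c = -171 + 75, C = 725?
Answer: 1/724 ≈ 0.0013812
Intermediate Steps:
c = -96
1/(C + 1/(c + 95)) = 1/(725 + 1/(-96 + 95)) = 1/(725 + 1/(-1)) = 1/(725 - 1) = 1/724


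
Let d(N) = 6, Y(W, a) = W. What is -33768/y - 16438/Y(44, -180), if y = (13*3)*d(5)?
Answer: -148119/286 ≈ -517.90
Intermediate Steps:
y = 234 (y = (13*3)*6 = 39*6 = 234)
-33768/y - 16438/Y(44, -180) = -33768/234 - 16438/44 = -33768*1/234 - 16438*1/44 = -1876/13 - 8219/22 = -148119/286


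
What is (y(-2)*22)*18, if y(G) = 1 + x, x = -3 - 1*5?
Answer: -2772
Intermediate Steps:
x = -8 (x = -3 - 5 = -8)
y(G) = -7 (y(G) = 1 - 8 = -7)
(y(-2)*22)*18 = -7*22*18 = -154*18 = -2772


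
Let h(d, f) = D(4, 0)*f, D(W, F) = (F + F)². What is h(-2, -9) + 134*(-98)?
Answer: -13132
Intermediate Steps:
D(W, F) = 4*F² (D(W, F) = (2*F)² = 4*F²)
h(d, f) = 0 (h(d, f) = (4*0²)*f = (4*0)*f = 0*f = 0)
h(-2, -9) + 134*(-98) = 0 + 134*(-98) = 0 - 13132 = -13132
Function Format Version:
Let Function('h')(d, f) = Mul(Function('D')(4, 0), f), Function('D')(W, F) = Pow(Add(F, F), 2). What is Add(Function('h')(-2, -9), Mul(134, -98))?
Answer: -13132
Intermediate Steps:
Function('D')(W, F) = Mul(4, Pow(F, 2)) (Function('D')(W, F) = Pow(Mul(2, F), 2) = Mul(4, Pow(F, 2)))
Function('h')(d, f) = 0 (Function('h')(d, f) = Mul(Mul(4, Pow(0, 2)), f) = Mul(Mul(4, 0), f) = Mul(0, f) = 0)
Add(Function('h')(-2, -9), Mul(134, -98)) = Add(0, Mul(134, -98)) = Add(0, -13132) = -13132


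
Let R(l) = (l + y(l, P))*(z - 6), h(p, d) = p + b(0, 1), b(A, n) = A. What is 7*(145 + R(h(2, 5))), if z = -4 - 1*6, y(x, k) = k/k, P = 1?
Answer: 679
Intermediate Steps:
y(x, k) = 1
z = -10 (z = -4 - 6 = -10)
h(p, d) = p (h(p, d) = p + 0 = p)
R(l) = -16 - 16*l (R(l) = (l + 1)*(-10 - 6) = (1 + l)*(-16) = -16 - 16*l)
7*(145 + R(h(2, 5))) = 7*(145 + (-16 - 16*2)) = 7*(145 + (-16 - 32)) = 7*(145 - 48) = 7*97 = 679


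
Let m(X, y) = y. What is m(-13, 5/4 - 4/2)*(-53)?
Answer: 159/4 ≈ 39.750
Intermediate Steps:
m(-13, 5/4 - 4/2)*(-53) = (5/4 - 4/2)*(-53) = (5*(1/4) - 4*1/2)*(-53) = (5/4 - 2)*(-53) = -3/4*(-53) = 159/4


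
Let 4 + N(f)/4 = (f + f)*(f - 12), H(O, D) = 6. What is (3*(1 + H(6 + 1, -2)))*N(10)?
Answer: -3696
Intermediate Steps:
N(f) = -16 + 8*f*(-12 + f) (N(f) = -16 + 4*((f + f)*(f - 12)) = -16 + 4*((2*f)*(-12 + f)) = -16 + 4*(2*f*(-12 + f)) = -16 + 8*f*(-12 + f))
(3*(1 + H(6 + 1, -2)))*N(10) = (3*(1 + 6))*(-16 - 96*10 + 8*10**2) = (3*7)*(-16 - 960 + 8*100) = 21*(-16 - 960 + 800) = 21*(-176) = -3696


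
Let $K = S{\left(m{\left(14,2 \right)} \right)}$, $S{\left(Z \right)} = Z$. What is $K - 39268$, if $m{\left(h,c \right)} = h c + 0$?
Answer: $-39240$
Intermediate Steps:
$m{\left(h,c \right)} = c h$ ($m{\left(h,c \right)} = c h + 0 = c h$)
$K = 28$ ($K = 2 \cdot 14 = 28$)
$K - 39268 = 28 - 39268 = -39240$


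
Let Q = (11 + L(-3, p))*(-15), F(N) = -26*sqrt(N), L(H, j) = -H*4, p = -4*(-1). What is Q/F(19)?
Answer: 345*sqrt(19)/494 ≈ 3.0442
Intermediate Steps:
p = 4
L(H, j) = -4*H
Q = -345 (Q = (11 - 4*(-3))*(-15) = (11 + 12)*(-15) = 23*(-15) = -345)
Q/F(19) = -345*(-sqrt(19)/494) = -(-345)*sqrt(19)/494 = 345*sqrt(19)/494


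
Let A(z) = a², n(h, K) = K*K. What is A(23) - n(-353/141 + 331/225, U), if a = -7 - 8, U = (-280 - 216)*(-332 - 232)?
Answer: -78256705311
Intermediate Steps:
U = 279744 (U = -496*(-564) = 279744)
a = -15
n(h, K) = K²
A(z) = 225 (A(z) = (-15)² = 225)
A(23) - n(-353/141 + 331/225, U) = 225 - 1*279744² = 225 - 1*78256705536 = 225 - 78256705536 = -78256705311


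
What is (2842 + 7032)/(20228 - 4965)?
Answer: 9874/15263 ≈ 0.64692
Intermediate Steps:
(2842 + 7032)/(20228 - 4965) = 9874/15263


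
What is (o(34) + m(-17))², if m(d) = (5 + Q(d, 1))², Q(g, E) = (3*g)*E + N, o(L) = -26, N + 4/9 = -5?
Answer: 45055581169/6561 ≈ 6.8672e+6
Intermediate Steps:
N = -49/9 (N = -4/9 - 5 = -49/9 ≈ -5.4444)
Q(g, E) = -49/9 + 3*E*g (Q(g, E) = (3*g)*E - 49/9 = 3*E*g - 49/9 = -49/9 + 3*E*g)
m(d) = (-4/9 + 3*d)² (m(d) = (5 + (-49/9 + 3*1*d))² = (5 + (-49/9 + 3*d))² = (-4/9 + 3*d)²)
(o(34) + m(-17))² = (-26 + (-4 + 27*(-17))²/81)² = (-26 + (-4 - 459)²/81)² = (-26 + (1/81)*(-463)²)² = (-26 + (1/81)*214369)² = (-26 + 214369/81)² = (212263/81)² = 45055581169/6561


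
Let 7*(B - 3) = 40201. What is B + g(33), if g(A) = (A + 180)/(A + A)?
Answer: 126483/22 ≈ 5749.2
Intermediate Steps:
B = 5746 (B = 3 + (1/7)*40201 = 3 + 5743 = 5746)
g(A) = (180 + A)/(2*A) (g(A) = (180 + A)/((2*A)) = (180 + A)*(1/(2*A)) = (180 + A)/(2*A))
B + g(33) = 5746 + (1/2)*(180 + 33)/33 = 5746 + (1/2)*(1/33)*213 = 5746 + 71/22 = 126483/22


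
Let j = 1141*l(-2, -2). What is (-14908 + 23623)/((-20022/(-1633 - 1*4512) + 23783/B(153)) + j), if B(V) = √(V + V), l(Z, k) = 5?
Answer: 33813278743189050/20891038057634737 - 1381179536076375*√34/20891038057634737 ≈ 1.2330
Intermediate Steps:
j = 5705 (j = 1141*5 = 5705)
B(V) = √2*√V (B(V) = √(2*V) = √2*√V)
(-14908 + 23623)/((-20022/(-1633 - 1*4512) + 23783/B(153)) + j) = (-14908 + 23623)/((-20022/(-1633 - 1*4512) + 23783/((√2*√153))) + 5705) = 8715/((-20022/(-1633 - 4512) + 23783/((√2*(3*√17)))) + 5705) = 8715/((-20022/(-6145) + 23783/((3*√34))) + 5705) = 8715/((-20022*(-1/6145) + 23783*(√34/102)) + 5705) = 8715/((20022/6145 + 1399*√34/6) + 5705) = 8715/(35077247/6145 + 1399*√34/6)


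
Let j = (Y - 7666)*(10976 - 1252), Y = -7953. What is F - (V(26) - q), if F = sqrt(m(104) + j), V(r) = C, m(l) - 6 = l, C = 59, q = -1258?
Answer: -1317 + I*sqrt(151879046) ≈ -1317.0 + 12324.0*I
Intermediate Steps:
m(l) = 6 + l
j = -151879156 (j = (-7953 - 7666)*(10976 - 1252) = -15619*9724 = -151879156)
V(r) = 59
F = I*sqrt(151879046) (F = sqrt((6 + 104) - 151879156) = sqrt(110 - 151879156) = sqrt(-151879046) = I*sqrt(151879046) ≈ 12324.0*I)
F - (V(26) - q) = I*sqrt(151879046) - (59 - 1*(-1258)) = I*sqrt(151879046) - (59 + 1258) = I*sqrt(151879046) - 1*1317 = I*sqrt(151879046) - 1317 = -1317 + I*sqrt(151879046)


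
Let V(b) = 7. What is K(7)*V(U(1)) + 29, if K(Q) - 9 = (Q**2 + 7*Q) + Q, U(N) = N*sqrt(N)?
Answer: 827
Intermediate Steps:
U(N) = N**(3/2)
K(Q) = 9 + Q**2 + 8*Q (K(Q) = 9 + ((Q**2 + 7*Q) + Q) = 9 + (Q**2 + 8*Q) = 9 + Q**2 + 8*Q)
K(7)*V(U(1)) + 29 = (9 + 7**2 + 8*7)*7 + 29 = (9 + 49 + 56)*7 + 29 = 114*7 + 29 = 798 + 29 = 827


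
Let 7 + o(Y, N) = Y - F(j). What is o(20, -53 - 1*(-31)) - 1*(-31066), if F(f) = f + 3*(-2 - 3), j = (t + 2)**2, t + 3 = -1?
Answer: 31090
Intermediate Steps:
t = -4 (t = -3 - 1 = -4)
j = 4 (j = (-4 + 2)**2 = (-2)**2 = 4)
F(f) = -15 + f (F(f) = f + 3*(-5) = f - 15 = -15 + f)
o(Y, N) = 4 + Y (o(Y, N) = -7 + (Y - (-15 + 4)) = -7 + (Y - 1*(-11)) = -7 + (Y + 11) = -7 + (11 + Y) = 4 + Y)
o(20, -53 - 1*(-31)) - 1*(-31066) = (4 + 20) - 1*(-31066) = 24 + 31066 = 31090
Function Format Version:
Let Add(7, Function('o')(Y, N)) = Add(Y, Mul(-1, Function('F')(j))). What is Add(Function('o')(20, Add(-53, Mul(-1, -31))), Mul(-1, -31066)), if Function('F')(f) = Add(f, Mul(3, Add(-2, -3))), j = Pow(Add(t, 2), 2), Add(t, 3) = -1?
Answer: 31090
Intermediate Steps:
t = -4 (t = Add(-3, -1) = -4)
j = 4 (j = Pow(Add(-4, 2), 2) = Pow(-2, 2) = 4)
Function('F')(f) = Add(-15, f) (Function('F')(f) = Add(f, Mul(3, -5)) = Add(f, -15) = Add(-15, f))
Function('o')(Y, N) = Add(4, Y) (Function('o')(Y, N) = Add(-7, Add(Y, Mul(-1, Add(-15, 4)))) = Add(-7, Add(Y, Mul(-1, -11))) = Add(-7, Add(Y, 11)) = Add(-7, Add(11, Y)) = Add(4, Y))
Add(Function('o')(20, Add(-53, Mul(-1, -31))), Mul(-1, -31066)) = Add(Add(4, 20), Mul(-1, -31066)) = Add(24, 31066) = 31090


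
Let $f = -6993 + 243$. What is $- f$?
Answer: $6750$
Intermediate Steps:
$f = -6750$
$- f = \left(-1\right) \left(-6750\right) = 6750$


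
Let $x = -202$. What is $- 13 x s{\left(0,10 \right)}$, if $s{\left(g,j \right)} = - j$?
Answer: $-26260$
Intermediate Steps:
$- 13 x s{\left(0,10 \right)} = \left(-13\right) \left(-202\right) \left(\left(-1\right) 10\right) = 2626 \left(-10\right) = -26260$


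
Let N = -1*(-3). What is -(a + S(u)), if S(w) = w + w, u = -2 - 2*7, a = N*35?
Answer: -73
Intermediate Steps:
N = 3
a = 105 (a = 3*35 = 105)
u = -16 (u = -2 - 14 = -16)
S(w) = 2*w
-(a + S(u)) = -(105 + 2*(-16)) = -(105 - 32) = -1*73 = -73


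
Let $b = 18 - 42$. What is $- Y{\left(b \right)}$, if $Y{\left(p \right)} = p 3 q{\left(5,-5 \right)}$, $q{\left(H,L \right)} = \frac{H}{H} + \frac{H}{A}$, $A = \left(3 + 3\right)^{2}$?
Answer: $82$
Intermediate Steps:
$A = 36$ ($A = 6^{2} = 36$)
$b = -24$
$q{\left(H,L \right)} = 1 + \frac{H}{36}$ ($q{\left(H,L \right)} = \frac{H}{H} + \frac{H}{36} = 1 + H \frac{1}{36} = 1 + \frac{H}{36}$)
$Y{\left(p \right)} = \frac{41 p}{12}$ ($Y{\left(p \right)} = p 3 \left(1 + \frac{1}{36} \cdot 5\right) = 3 p \left(1 + \frac{5}{36}\right) = 3 p \frac{41}{36} = \frac{41 p}{12}$)
$- Y{\left(b \right)} = - \frac{41 \left(-24\right)}{12} = \left(-1\right) \left(-82\right) = 82$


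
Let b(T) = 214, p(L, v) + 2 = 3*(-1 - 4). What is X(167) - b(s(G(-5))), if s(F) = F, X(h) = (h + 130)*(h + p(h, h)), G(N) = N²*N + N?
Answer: 44336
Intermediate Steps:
G(N) = N + N³ (G(N) = N³ + N = N + N³)
p(L, v) = -17 (p(L, v) = -2 + 3*(-1 - 4) = -2 + 3*(-5) = -2 - 15 = -17)
X(h) = (-17 + h)*(130 + h) (X(h) = (h + 130)*(h - 17) = (130 + h)*(-17 + h) = (-17 + h)*(130 + h))
X(167) - b(s(G(-5))) = (-2210 + 167² + 113*167) - 1*214 = (-2210 + 27889 + 18871) - 214 = 44550 - 214 = 44336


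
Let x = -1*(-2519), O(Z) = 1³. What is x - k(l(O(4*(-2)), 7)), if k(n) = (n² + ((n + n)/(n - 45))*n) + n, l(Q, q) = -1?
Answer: 57938/23 ≈ 2519.0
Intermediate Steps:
O(Z) = 1
x = 2519
k(n) = n + n² + 2*n²/(-45 + n) (k(n) = (n² + ((2*n)/(-45 + n))*n) + n = (n² + (2*n/(-45 + n))*n) + n = (n² + 2*n²/(-45 + n)) + n = n + n² + 2*n²/(-45 + n))
x - k(l(O(4*(-2)), 7)) = 2519 - (-1)*(-45 + (-1)² - 42*(-1))/(-45 - 1) = 2519 - (-1)*(-45 + 1 + 42)/(-46) = 2519 - (-1)*(-1)*(-2)/46 = 2519 - 1*(-1/23) = 2519 + 1/23 = 57938/23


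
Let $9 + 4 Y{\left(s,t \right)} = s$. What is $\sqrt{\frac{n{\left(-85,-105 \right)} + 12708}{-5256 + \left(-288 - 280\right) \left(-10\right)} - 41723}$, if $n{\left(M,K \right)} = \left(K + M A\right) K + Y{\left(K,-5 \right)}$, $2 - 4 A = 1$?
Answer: $\frac{i \sqrt{7489797290}}{424} \approx 204.11 i$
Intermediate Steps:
$A = \frac{1}{4}$ ($A = \frac{1}{2} - \frac{1}{4} = \frac{1}{4} \approx 0.25$)
$Y{\left(s,t \right)} = - \frac{9}{4} + \frac{s}{4}$
$n{\left(M,K \right)} = - \frac{9}{4} + \frac{K}{4} + K \left(K + \frac{M}{4}\right)$ ($n{\left(M,K \right)} = \left(K + M \frac{1}{4}\right) K + \left(- \frac{9}{4} + \frac{K}{4}\right) = \left(K + \frac{M}{4}\right) K + \left(- \frac{9}{4} + \frac{K}{4}\right) = K \left(K + \frac{M}{4}\right) + \left(- \frac{9}{4} + \frac{K}{4}\right) = - \frac{9}{4} + \frac{K}{4} + K \left(K + \frac{M}{4}\right)$)
$\sqrt{\frac{n{\left(-85,-105 \right)} + 12708}{-5256 + \left(-288 - 280\right) \left(-10\right)} - 41723} = \sqrt{\frac{\left(- \frac{9}{4} + \left(-105\right)^{2} + \frac{1}{4} \left(-105\right) + \frac{1}{4} \left(-105\right) \left(-85\right)\right) + 12708}{-5256 + \left(-288 - 280\right) \left(-10\right)} - 41723} = \sqrt{\frac{\left(- \frac{9}{4} + 11025 - \frac{105}{4} + \frac{8925}{4}\right) + 12708}{-5256 - -5680} - 41723} = \sqrt{\frac{\frac{52911}{4} + 12708}{-5256 + 5680} - 41723} = \sqrt{\frac{103743}{4 \cdot 424} - 41723} = \sqrt{\frac{103743}{4} \cdot \frac{1}{424} - 41723} = \sqrt{\frac{103743}{1696} - 41723} = \sqrt{- \frac{70658465}{1696}} = \frac{i \sqrt{7489797290}}{424}$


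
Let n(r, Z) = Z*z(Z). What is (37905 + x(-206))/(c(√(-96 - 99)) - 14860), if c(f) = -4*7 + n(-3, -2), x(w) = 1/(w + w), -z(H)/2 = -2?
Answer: -15616859/6137152 ≈ -2.5446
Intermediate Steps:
z(H) = 4 (z(H) = -2*(-2) = 4)
x(w) = 1/(2*w)
n(r, Z) = 4*Z (n(r, Z) = Z*4 = 4*Z)
c(f) = -36 (c(f) = -4*7 + 4*(-2) = -28 - 8 = -36)
(37905 + x(-206))/(c(√(-96 - 99)) - 14860) = (37905 + (½)/(-206))/(-36 - 14860) = (37905 + (½)*(-1/206))/(-14896) = (37905 - 1/412)*(-1/14896) = (15616859/412)*(-1/14896) = -15616859/6137152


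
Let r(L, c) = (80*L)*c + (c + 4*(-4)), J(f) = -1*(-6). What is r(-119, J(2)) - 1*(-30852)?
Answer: -26278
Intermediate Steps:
J(f) = 6
r(L, c) = -16 + c + 80*L*c (r(L, c) = 80*L*c + (c - 16) = 80*L*c + (-16 + c) = -16 + c + 80*L*c)
r(-119, J(2)) - 1*(-30852) = (-16 + 6 + 80*(-119)*6) - 1*(-30852) = (-16 + 6 - 57120) + 30852 = -57130 + 30852 = -26278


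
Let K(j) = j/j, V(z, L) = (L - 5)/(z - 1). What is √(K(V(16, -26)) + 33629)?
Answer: √33630 ≈ 183.38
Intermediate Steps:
V(z, L) = (-5 + L)/(-1 + z)
K(j) = 1
√(K(V(16, -26)) + 33629) = √(1 + 33629) = √33630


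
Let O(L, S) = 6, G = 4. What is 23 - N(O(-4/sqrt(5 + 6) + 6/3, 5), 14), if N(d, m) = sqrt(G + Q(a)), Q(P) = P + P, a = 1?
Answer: 23 - sqrt(6) ≈ 20.551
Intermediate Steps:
Q(P) = 2*P
N(d, m) = sqrt(6) (N(d, m) = sqrt(4 + 2*1) = sqrt(4 + 2) = sqrt(6))
23 - N(O(-4/sqrt(5 + 6) + 6/3, 5), 14) = 23 - sqrt(6)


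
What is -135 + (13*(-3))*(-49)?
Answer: 1776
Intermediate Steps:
-135 + (13*(-3))*(-49) = -135 - 39*(-49) = -135 + 1911 = 1776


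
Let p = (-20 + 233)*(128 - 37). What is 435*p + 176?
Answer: 8431781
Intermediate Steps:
p = 19383 (p = 213*91 = 19383)
435*p + 176 = 435*19383 + 176 = 8431605 + 176 = 8431781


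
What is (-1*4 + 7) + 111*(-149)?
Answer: -16536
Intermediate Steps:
(-1*4 + 7) + 111*(-149) = (-4 + 7) - 16539 = 3 - 16539 = -16536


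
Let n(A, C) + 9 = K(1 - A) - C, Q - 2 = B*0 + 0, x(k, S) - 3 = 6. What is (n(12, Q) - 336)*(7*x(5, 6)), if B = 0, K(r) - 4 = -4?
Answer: -21861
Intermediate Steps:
K(r) = 0 (K(r) = 4 - 4 = 0)
x(k, S) = 9 (x(k, S) = 3 + 6 = 9)
Q = 2 (Q = 2 + (0*0 + 0) = 2 + (0 + 0) = 2 + 0 = 2)
n(A, C) = -9 - C (n(A, C) = -9 + (0 - C) = -9 - C)
(n(12, Q) - 336)*(7*x(5, 6)) = ((-9 - 1*2) - 336)*(7*9) = ((-9 - 2) - 336)*63 = (-11 - 336)*63 = -347*63 = -21861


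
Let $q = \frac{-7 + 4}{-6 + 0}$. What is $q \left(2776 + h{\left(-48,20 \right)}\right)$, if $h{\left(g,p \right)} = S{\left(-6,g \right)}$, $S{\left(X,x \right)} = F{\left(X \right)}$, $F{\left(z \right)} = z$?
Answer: $1385$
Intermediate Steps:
$q = \frac{1}{2}$ ($q = - \frac{3}{-6} = \left(-3\right) \left(- \frac{1}{6}\right) = \frac{1}{2} \approx 0.5$)
$S{\left(X,x \right)} = X$
$h{\left(g,p \right)} = -6$
$q \left(2776 + h{\left(-48,20 \right)}\right) = \frac{2776 - 6}{2} = \frac{1}{2} \cdot 2770 = 1385$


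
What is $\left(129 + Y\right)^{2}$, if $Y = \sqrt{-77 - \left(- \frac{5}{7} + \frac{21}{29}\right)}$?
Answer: $\frac{3362490}{203} + \frac{2322 i \sqrt{39179}}{203} \approx 16564.0 + 2264.1 i$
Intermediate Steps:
$Y = \frac{9 i \sqrt{39179}}{203}$ ($Y = \sqrt{-77 - \frac{2}{203}} = \sqrt{- \frac{15633}{203}} = \frac{9 i \sqrt{39179}}{203} \approx 8.7755 i$)
$\left(129 + Y\right)^{2} = \left(129 + \frac{9 i \sqrt{39179}}{203}\right)^{2}$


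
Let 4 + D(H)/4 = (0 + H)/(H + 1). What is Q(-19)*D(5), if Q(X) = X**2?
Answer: -13718/3 ≈ -4572.7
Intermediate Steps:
D(H) = -16 + 4*H/(1 + H) (D(H) = -16 + 4*((0 + H)/(H + 1)) = -16 + 4*(H/(1 + H)) = -16 + 4*H/(1 + H))
Q(-19)*D(5) = (-19)**2*(4*(-4 - 3*5)/(1 + 5)) = 361*(4*(-4 - 15)/6) = 361*(4*(1/6)*(-19)) = 361*(-38/3) = -13718/3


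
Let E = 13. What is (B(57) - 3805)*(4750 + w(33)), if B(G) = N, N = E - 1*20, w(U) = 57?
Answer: -18324284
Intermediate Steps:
N = -7 (N = 13 - 1*20 = 13 - 20 = -7)
B(G) = -7
(B(57) - 3805)*(4750 + w(33)) = (-7 - 3805)*(4750 + 57) = -3812*4807 = -18324284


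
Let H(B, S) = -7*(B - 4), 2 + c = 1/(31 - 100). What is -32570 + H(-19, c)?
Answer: -32409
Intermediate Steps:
c = -139/69 (c = -2 + 1/(31 - 100) = -2 + 1/(-69) = -2 - 1/69 = -139/69 ≈ -2.0145)
H(B, S) = 28 - 7*B (H(B, S) = -7*(-4 + B) = 28 - 7*B)
-32570 + H(-19, c) = -32570 + (28 - 7*(-19)) = -32570 + (28 + 133) = -32570 + 161 = -32409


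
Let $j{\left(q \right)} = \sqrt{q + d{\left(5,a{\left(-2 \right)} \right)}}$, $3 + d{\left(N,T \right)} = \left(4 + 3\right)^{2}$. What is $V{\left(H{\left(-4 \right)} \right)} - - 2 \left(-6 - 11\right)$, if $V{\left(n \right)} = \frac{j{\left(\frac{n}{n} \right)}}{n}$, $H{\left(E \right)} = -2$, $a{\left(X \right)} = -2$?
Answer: $-34 - \frac{\sqrt{47}}{2} \approx -37.428$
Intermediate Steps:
$d{\left(N,T \right)} = 46$ ($d{\left(N,T \right)} = -3 + \left(4 + 3\right)^{2} = -3 + 7^{2} = -3 + 49 = 46$)
$j{\left(q \right)} = \sqrt{46 + q}$ ($j{\left(q \right)} = \sqrt{q + 46} = \sqrt{46 + q}$)
$V{\left(n \right)} = \frac{\sqrt{47}}{n}$ ($V{\left(n \right)} = \frac{\sqrt{46 + \frac{n}{n}}}{n} = \frac{\sqrt{46 + 1}}{n} = \frac{\sqrt{47}}{n}$)
$V{\left(H{\left(-4 \right)} \right)} - - 2 \left(-6 - 11\right) = \frac{\sqrt{47}}{-2} - - 2 \left(-6 - 11\right) = \sqrt{47} \left(- \frac{1}{2}\right) - \left(-2\right) \left(-17\right) = - \frac{\sqrt{47}}{2} - 34 = -34 - \frac{\sqrt{47}}{2}$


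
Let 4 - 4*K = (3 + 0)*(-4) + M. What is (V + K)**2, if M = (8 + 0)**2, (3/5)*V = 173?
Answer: 687241/9 ≈ 76360.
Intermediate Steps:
V = 865/3 (V = (5/3)*173 = 865/3 ≈ 288.33)
M = 64 (M = 8**2 = 64)
K = -12 (K = 1 - ((3 + 0)*(-4) + 64)/4 = 1 - (3*(-4) + 64)/4 = 1 - (-12 + 64)/4 = 1 - 1/4*52 = 1 - 13 = -12)
(V + K)**2 = (865/3 - 12)**2 = (829/3)**2 = 687241/9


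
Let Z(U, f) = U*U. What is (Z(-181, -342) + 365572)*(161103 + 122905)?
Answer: 113129758664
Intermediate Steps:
Z(U, f) = U²
(Z(-181, -342) + 365572)*(161103 + 122905) = ((-181)² + 365572)*(161103 + 122905) = (32761 + 365572)*284008 = 398333*284008 = 113129758664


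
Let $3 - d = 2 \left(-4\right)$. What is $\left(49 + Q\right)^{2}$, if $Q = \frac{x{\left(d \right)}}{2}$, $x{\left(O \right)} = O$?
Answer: $\frac{11881}{4} \approx 2970.3$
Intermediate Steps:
$d = 11$ ($d = 3 - 2 \left(-4\right) = 3 - -8 = 3 + 8 = 11$)
$Q = \frac{11}{2}$ ($Q = \frac{1}{2} \cdot 11 = \frac{11}{2} \approx 5.5$)
$\left(49 + Q\right)^{2} = \left(49 + \frac{11}{2}\right)^{2} = \left(\frac{109}{2}\right)^{2} = \frac{11881}{4}$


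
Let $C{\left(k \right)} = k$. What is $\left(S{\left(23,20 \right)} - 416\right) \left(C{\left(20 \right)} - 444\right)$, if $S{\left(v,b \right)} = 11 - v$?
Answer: $181472$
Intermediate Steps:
$\left(S{\left(23,20 \right)} - 416\right) \left(C{\left(20 \right)} - 444\right) = \left(\left(11 - 23\right) - 416\right) \left(20 - 444\right) = \left(\left(11 - 23\right) - 416\right) \left(-424\right) = \left(-12 - 416\right) \left(-424\right) = \left(-428\right) \left(-424\right) = 181472$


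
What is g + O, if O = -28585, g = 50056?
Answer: 21471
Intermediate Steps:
g + O = 50056 - 28585 = 21471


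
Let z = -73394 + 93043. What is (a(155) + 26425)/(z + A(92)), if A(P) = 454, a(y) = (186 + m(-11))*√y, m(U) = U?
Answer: 26425/20103 + 175*√155/20103 ≈ 1.4229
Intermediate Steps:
z = 19649
a(y) = 175*√y (a(y) = (186 - 11)*√y = 175*√y)
(a(155) + 26425)/(z + A(92)) = (175*√155 + 26425)/(19649 + 454) = (26425 + 175*√155)/20103 = (26425 + 175*√155)*(1/20103) = 26425/20103 + 175*√155/20103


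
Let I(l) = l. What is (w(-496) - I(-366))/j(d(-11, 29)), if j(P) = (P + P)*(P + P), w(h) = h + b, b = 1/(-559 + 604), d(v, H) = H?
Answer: -5849/151380 ≈ -0.038638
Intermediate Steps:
b = 1/45 ≈ 0.022222
w(h) = 1/45 + h (w(h) = h + 1/45 = 1/45 + h)
j(P) = 4*P² (j(P) = (2*P)*(2*P) = 4*P²)
(w(-496) - I(-366))/j(d(-11, 29)) = ((1/45 - 496) - 1*(-366))/((4*29²)) = (-22319/45 + 366)/((4*841)) = -5849/45/3364 = -5849/45*1/3364 = -5849/151380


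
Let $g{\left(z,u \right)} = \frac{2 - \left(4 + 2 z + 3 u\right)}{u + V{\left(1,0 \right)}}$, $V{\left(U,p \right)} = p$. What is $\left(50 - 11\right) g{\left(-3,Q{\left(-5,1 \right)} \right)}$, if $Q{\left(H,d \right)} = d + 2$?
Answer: $-65$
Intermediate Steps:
$Q{\left(H,d \right)} = 2 + d$
$g{\left(z,u \right)} = \frac{-2 - 3 u - 2 z}{u}$ ($g{\left(z,u \right)} = \frac{2 - \left(4 + 2 z + 3 u\right)}{u + 0} = \frac{2 - \left(4 + 2 z + 3 u\right)}{u} = \frac{-2 - 3 u - 2 z}{u}$)
$\left(50 - 11\right) g{\left(-3,Q{\left(-5,1 \right)} \right)} = \left(50 - 11\right) \frac{-2 - 3 \left(2 + 1\right) - -6}{2 + 1} = 39 \frac{-2 - 9 + 6}{3} = 39 \cdot \frac{1}{3} \left(-5\right) = 39 \left(- \frac{5}{3}\right) = -65$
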